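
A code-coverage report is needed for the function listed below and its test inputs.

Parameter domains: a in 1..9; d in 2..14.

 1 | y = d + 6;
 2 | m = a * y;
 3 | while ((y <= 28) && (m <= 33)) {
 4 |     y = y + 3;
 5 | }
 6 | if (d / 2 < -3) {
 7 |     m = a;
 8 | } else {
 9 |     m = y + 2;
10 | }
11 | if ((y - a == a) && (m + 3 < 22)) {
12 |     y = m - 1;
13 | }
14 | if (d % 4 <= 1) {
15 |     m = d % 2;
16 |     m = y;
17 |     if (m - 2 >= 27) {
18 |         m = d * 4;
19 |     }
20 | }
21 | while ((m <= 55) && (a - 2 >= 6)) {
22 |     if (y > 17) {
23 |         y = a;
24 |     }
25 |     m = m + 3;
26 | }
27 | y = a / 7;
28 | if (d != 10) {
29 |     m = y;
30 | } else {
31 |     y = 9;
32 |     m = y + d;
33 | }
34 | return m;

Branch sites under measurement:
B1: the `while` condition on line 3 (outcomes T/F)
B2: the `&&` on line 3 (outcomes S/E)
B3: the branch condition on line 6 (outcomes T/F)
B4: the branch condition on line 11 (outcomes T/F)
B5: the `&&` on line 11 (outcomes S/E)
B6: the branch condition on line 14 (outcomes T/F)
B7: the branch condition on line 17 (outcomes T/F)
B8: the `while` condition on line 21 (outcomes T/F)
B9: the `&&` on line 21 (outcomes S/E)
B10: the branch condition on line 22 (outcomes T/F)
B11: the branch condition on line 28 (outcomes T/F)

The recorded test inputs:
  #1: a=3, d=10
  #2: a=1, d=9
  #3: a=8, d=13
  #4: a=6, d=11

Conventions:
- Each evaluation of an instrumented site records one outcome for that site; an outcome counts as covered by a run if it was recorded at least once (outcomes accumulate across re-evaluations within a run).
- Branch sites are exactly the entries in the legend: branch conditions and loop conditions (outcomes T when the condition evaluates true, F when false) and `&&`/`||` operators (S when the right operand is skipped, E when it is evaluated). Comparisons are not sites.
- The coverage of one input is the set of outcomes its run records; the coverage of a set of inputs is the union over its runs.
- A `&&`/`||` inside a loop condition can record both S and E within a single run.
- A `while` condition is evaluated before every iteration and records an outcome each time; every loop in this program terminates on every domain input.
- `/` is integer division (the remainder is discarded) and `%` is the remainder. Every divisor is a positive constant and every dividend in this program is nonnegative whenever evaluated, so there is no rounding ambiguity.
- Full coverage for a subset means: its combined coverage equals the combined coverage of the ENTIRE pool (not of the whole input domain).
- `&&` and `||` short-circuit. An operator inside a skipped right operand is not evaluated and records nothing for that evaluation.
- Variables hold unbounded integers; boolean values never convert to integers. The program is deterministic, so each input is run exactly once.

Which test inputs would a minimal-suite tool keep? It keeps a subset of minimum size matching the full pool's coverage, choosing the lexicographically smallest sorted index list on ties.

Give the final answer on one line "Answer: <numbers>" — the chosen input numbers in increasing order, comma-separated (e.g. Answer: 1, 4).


input #1 (a=3, d=10): events B2->E, B1->F, B3->F, B5->S, B4->F, B6->F, B9->E, B8->F, B11->F; covers B1=F, B2=E, B3=F, B4=F, B5=S, B6=F, B8=F, B9=E, B11=F
input #2 (a=1, d=9): events B2->E, B1->T, B2->E, B1->T, B2->E, B1->T, B2->E, B1->T, B2->E, B1->T, B2->S, B1->F, B3->F, B5->S, ...; covers B1=T, B1=F, B2=S, B2=E, B3=F, B4=F, B5=S, B6=T, B7=T, B8=F, B9=E, B11=T
input #3 (a=8, d=13): events B2->E, B1->F, B3->F, B5->S, B4->F, B6->T, B7->F, B9->E, B8->T, B10->T, B9->E, B8->T, B10->F, B9->E, ...; covers B1=F, B2=E, B3=F, B4=F, B5=S, B6=T, B7=F, B8=T, B8=F, B9=S, B9=E, B10=T, B10=F, B11=T
input #4 (a=6, d=11): events B2->E, B1->F, B3->F, B5->S, B4->F, B6->F, B9->E, B8->F, B11->T; covers B1=F, B2=E, B3=F, B4=F, B5=S, B6=F, B8=F, B9=E, B11=T
together the pool reaches 19 outcomes: B1=T, B1=F, B2=S, B2=E, B3=F, B4=F, B5=S, B6=T, B6=F, B7=T, B7=F, B8=T, B8=F, B9=S, B9=E, B10=T, B10=F, B11=T, B11=F
every size-1 subset falls short of the 19 outcomes (best: 14/19)
every size-2 subset falls short of the 19 outcomes (best: 17/19)
inputs {1, 2, 3} (size 3) cover everything; no size-3 subset with a lexicographically smaller index list covers all 19
Answer: 1, 2, 3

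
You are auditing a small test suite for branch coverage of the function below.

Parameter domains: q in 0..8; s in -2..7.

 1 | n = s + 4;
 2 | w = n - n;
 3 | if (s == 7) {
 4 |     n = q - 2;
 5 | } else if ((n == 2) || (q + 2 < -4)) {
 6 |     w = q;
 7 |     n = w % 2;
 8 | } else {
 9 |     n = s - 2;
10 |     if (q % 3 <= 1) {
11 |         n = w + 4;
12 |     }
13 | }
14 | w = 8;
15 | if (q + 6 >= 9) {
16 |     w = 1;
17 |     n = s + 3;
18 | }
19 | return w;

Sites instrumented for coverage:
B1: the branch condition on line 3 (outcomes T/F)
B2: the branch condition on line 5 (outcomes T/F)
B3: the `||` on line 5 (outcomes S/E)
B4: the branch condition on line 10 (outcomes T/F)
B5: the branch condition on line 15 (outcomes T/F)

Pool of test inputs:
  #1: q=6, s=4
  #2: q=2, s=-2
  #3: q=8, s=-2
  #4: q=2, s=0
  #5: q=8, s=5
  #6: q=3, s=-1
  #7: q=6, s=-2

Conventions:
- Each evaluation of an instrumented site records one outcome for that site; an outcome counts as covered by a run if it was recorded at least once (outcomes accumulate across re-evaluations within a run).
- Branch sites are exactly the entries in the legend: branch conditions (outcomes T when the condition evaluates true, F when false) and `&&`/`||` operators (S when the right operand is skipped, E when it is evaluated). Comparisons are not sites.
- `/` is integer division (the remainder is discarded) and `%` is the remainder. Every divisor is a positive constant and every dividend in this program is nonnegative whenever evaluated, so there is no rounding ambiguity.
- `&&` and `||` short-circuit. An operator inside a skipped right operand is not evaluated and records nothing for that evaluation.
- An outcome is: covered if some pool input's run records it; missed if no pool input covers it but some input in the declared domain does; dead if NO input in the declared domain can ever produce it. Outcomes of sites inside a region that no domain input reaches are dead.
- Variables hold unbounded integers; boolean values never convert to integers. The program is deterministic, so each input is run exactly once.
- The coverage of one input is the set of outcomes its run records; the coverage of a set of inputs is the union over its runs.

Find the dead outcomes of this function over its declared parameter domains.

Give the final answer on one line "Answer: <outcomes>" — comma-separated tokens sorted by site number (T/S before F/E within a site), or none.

sweeping the full domain (90 inputs) for each outcome:
  reachable outcomes have witnesses, e.g. B1=T (e.g. q=0, s=7), B1=F (e.g. q=0, s=-2), B2=T (e.g. q=0, s=-2), B2=F (e.g. q=0, s=-1)

Answer: none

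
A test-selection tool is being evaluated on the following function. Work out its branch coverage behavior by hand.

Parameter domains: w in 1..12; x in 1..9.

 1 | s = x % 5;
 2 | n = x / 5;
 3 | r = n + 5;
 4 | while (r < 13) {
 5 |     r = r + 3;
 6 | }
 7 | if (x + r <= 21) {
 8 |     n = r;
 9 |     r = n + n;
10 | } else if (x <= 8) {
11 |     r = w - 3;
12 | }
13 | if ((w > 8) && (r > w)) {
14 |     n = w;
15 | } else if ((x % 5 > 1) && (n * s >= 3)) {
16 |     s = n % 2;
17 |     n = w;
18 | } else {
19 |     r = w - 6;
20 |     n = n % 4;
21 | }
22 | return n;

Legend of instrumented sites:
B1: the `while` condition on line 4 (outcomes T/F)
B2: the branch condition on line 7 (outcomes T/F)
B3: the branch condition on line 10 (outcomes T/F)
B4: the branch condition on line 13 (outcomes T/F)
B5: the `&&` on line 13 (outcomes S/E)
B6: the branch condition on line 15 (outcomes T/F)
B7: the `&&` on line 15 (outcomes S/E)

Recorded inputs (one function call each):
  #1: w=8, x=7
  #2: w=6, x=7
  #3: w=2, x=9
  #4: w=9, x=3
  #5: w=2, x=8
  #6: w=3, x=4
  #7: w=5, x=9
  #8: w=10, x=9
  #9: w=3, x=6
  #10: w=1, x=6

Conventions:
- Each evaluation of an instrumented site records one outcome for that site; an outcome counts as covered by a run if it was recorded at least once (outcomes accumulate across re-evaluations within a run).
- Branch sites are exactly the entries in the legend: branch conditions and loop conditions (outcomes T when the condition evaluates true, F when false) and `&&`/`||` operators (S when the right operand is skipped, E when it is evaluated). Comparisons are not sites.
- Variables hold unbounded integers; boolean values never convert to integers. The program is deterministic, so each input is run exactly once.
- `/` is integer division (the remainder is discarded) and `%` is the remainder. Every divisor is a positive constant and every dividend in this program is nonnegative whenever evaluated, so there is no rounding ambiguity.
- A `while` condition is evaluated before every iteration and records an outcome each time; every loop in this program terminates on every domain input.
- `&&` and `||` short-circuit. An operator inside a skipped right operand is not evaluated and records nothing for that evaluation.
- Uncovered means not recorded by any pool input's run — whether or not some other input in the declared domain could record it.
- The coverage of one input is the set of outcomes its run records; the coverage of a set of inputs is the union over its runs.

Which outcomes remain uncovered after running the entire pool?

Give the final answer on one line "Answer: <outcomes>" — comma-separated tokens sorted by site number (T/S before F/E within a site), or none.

input #1 (w=8, x=7): covers B1=T, B1=F, B2=F, B3=T, B4=F, B5=S, B6=F, B7=E
input #2 (w=6, x=7): covers B1=T, B1=F, B2=F, B3=T, B4=F, B5=S, B6=F, B7=E
input #3 (w=2, x=9): covers B1=T, B1=F, B2=F, B3=F, B4=F, B5=S, B6=T, B7=E
input #4 (w=9, x=3): covers B1=T, B1=F, B2=T, B4=T, B5=E
input #5 (w=2, x=8): covers B1=T, B1=F, B2=F, B3=T, B4=F, B5=S, B6=T, B7=E
input #6 (w=3, x=4): covers B1=T, B1=F, B2=T, B4=F, B5=S, B6=T, B7=E
input #7 (w=5, x=9): covers B1=T, B1=F, B2=F, B3=F, B4=F, B5=S, B6=T, B7=E
input #8 (w=10, x=9): covers B1=T, B1=F, B2=F, B3=F, B4=T, B5=E
input #9 (w=3, x=6): covers B1=T, B1=F, B2=T, B4=F, B5=S, B6=F, B7=S
input #10 (w=1, x=6): covers B1=T, B1=F, B2=T, B4=F, B5=S, B6=F, B7=S
union over the pool: B1=T, B1=F, B2=T, B2=F, B3=T, B3=F, B4=T, B4=F, B5=S, B5=E, B6=T, B6=F, B7=S, B7=E
uncovered (0 of 14): none

Answer: none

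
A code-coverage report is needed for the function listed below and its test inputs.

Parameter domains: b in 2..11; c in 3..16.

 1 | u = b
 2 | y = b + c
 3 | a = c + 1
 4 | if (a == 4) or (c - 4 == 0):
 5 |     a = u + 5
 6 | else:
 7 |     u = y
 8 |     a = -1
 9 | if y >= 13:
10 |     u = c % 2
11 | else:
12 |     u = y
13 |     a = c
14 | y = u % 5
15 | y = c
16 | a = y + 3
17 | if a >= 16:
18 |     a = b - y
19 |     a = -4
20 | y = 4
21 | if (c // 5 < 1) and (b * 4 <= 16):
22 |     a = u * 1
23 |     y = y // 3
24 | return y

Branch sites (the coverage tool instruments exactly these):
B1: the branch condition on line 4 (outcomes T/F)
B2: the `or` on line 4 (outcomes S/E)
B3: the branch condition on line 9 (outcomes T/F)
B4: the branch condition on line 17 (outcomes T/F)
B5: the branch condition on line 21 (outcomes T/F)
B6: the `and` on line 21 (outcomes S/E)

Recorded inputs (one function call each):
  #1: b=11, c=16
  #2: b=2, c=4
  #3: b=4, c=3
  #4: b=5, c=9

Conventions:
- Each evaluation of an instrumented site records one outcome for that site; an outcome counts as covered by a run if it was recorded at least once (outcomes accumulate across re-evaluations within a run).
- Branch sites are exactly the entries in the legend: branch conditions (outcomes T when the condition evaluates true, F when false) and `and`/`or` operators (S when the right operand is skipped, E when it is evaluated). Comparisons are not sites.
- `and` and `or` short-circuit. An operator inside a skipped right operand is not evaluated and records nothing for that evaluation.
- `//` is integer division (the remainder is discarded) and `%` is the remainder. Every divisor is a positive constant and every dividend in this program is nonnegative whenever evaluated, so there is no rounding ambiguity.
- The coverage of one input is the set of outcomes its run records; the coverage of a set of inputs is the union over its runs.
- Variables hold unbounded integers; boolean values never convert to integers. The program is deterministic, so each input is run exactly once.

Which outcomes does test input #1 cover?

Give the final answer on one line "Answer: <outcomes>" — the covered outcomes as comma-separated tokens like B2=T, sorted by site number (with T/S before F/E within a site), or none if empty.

Simulating input #1 (b=11, c=16) step by step:
  B2->E, B1->F, B3->T, B4->T, B6->S, B5->F
deduplicating events, the covered set is: B1=F, B2=E, B3=T, B4=T, B5=F, B6=S

Answer: B1=F, B2=E, B3=T, B4=T, B5=F, B6=S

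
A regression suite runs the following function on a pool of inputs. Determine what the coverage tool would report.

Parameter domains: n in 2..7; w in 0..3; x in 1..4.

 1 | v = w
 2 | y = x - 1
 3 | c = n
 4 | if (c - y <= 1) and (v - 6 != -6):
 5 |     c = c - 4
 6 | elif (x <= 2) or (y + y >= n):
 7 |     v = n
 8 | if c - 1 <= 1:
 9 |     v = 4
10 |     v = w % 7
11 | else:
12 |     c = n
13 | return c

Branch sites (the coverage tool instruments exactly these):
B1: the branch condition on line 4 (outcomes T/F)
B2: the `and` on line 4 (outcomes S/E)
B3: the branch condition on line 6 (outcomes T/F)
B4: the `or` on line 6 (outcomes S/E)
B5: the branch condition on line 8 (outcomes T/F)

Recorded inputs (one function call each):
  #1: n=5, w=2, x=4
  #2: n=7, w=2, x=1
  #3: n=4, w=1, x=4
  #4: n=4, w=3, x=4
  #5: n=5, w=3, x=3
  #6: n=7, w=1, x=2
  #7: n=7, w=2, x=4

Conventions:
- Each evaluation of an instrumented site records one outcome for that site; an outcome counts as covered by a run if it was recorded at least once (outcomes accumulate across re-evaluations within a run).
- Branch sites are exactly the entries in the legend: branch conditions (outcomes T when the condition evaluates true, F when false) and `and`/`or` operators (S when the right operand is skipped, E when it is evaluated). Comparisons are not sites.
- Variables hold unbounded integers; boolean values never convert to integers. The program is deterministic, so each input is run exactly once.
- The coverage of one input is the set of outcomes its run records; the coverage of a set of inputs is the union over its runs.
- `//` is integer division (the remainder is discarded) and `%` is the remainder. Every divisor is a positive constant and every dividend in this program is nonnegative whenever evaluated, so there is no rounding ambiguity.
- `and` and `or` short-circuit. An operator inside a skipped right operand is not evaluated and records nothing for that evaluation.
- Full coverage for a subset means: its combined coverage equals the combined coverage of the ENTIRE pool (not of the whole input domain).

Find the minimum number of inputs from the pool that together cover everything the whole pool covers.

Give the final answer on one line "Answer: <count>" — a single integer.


input #1, n=5, w=2, x=4: outcomes B1=F, B2=S, B3=T, B4=E, B5=F
input #2, n=7, w=2, x=1: outcomes B1=F, B2=S, B3=T, B4=S, B5=F
input #3, n=4, w=1, x=4: outcomes B1=T, B2=E, B5=T
input #4, n=4, w=3, x=4: outcomes B1=T, B2=E, B5=T
input #5, n=5, w=3, x=3: outcomes B1=F, B2=S, B3=F, B4=E, B5=F
input #6, n=7, w=1, x=2: outcomes B1=F, B2=S, B3=T, B4=S, B5=F
input #7, n=7, w=2, x=4: outcomes B1=F, B2=S, B3=F, B4=E, B5=F
pool-wide coverage (10 outcomes): B1=T, B1=F, B2=S, B2=E, B3=T, B3=F, B4=S, B4=E, B5=T, B5=F
no size-1 subset reaches all 10 outcomes (best union: 5/10)
no size-2 subset reaches all 10 outcomes (best union: 8/10)
inputs {2, 3, 5} (size 3) cover everything; no size-3 subset with a lexicographically smaller index list covers all 10
Answer: 3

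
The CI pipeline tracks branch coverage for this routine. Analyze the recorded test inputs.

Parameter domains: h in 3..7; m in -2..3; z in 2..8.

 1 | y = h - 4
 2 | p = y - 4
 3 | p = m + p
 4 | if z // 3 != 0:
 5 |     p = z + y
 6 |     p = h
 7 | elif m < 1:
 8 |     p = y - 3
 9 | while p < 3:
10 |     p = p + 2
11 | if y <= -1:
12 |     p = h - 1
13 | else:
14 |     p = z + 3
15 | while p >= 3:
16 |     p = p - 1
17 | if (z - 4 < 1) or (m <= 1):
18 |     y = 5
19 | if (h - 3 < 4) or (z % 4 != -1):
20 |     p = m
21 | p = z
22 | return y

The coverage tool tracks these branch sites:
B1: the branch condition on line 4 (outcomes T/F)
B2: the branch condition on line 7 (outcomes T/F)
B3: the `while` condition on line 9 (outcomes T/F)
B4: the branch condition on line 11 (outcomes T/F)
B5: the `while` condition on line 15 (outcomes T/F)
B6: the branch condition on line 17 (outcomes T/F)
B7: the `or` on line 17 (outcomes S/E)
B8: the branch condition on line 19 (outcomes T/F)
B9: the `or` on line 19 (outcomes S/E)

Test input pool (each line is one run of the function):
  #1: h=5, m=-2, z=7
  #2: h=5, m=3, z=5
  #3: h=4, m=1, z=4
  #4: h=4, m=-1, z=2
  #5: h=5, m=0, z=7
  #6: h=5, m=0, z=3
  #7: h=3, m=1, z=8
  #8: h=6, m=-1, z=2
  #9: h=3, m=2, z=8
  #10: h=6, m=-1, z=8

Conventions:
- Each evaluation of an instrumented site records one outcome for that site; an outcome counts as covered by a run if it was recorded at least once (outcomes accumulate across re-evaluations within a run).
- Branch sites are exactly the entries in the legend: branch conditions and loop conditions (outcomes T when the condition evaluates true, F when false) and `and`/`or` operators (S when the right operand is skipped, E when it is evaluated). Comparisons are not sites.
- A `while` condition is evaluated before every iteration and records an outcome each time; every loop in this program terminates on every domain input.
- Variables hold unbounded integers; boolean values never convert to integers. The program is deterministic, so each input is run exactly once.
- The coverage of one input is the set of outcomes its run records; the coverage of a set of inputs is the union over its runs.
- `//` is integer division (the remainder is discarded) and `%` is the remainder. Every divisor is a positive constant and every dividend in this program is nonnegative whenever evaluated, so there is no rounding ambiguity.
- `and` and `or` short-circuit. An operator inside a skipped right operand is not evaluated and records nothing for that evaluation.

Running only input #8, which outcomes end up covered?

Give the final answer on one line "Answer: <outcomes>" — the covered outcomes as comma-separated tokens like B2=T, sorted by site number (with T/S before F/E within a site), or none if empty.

Tracing the run of input #8 (h=6, m=-1, z=2):
  B1->F, B2->T, B3->T, B3->T, B3->F, B4->F, B5->T, B5->T, B5->T, B5->F
  B7->S, B6->T, B9->S, B8->T
as a set, this run covers: B1=F, B2=T, B3=T, B3=F, B4=F, B5=T, B5=F, B6=T, B7=S, B8=T, B9=S

Answer: B1=F, B2=T, B3=T, B3=F, B4=F, B5=T, B5=F, B6=T, B7=S, B8=T, B9=S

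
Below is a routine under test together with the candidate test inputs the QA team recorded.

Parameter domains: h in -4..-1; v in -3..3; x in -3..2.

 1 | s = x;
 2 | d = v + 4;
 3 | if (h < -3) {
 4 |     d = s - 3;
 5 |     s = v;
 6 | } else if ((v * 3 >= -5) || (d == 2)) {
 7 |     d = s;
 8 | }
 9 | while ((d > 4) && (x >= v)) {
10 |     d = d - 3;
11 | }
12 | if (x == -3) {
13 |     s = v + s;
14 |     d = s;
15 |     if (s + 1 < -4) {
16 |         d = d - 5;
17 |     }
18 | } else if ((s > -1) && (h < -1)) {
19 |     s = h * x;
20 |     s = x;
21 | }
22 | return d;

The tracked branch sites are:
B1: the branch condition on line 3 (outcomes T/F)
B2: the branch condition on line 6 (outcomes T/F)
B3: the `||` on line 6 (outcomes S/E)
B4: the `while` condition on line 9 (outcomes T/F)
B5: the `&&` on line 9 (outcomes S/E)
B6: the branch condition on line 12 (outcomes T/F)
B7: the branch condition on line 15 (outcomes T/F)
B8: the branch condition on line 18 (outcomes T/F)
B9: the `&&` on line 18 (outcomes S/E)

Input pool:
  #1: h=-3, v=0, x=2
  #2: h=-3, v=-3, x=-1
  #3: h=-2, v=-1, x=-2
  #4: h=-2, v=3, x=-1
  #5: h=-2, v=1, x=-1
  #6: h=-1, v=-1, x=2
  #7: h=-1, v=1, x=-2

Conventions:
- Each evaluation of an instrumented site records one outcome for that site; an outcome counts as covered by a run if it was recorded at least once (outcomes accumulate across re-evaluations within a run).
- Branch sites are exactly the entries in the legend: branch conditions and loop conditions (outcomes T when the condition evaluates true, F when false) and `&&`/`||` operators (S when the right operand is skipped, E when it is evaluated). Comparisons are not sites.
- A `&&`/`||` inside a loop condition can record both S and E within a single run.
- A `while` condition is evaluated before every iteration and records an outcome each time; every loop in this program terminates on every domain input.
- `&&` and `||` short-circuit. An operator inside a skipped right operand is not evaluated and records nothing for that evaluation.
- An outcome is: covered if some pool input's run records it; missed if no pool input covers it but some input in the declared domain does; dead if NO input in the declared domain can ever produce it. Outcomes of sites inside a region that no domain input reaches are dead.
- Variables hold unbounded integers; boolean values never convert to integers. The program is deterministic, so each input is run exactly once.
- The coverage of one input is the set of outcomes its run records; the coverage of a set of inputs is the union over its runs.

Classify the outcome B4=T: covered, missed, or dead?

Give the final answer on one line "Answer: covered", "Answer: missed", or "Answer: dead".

no pool input records B4=T
checking all 168 inputs in the declared domain: B4=T is never recorded -> dead

Answer: dead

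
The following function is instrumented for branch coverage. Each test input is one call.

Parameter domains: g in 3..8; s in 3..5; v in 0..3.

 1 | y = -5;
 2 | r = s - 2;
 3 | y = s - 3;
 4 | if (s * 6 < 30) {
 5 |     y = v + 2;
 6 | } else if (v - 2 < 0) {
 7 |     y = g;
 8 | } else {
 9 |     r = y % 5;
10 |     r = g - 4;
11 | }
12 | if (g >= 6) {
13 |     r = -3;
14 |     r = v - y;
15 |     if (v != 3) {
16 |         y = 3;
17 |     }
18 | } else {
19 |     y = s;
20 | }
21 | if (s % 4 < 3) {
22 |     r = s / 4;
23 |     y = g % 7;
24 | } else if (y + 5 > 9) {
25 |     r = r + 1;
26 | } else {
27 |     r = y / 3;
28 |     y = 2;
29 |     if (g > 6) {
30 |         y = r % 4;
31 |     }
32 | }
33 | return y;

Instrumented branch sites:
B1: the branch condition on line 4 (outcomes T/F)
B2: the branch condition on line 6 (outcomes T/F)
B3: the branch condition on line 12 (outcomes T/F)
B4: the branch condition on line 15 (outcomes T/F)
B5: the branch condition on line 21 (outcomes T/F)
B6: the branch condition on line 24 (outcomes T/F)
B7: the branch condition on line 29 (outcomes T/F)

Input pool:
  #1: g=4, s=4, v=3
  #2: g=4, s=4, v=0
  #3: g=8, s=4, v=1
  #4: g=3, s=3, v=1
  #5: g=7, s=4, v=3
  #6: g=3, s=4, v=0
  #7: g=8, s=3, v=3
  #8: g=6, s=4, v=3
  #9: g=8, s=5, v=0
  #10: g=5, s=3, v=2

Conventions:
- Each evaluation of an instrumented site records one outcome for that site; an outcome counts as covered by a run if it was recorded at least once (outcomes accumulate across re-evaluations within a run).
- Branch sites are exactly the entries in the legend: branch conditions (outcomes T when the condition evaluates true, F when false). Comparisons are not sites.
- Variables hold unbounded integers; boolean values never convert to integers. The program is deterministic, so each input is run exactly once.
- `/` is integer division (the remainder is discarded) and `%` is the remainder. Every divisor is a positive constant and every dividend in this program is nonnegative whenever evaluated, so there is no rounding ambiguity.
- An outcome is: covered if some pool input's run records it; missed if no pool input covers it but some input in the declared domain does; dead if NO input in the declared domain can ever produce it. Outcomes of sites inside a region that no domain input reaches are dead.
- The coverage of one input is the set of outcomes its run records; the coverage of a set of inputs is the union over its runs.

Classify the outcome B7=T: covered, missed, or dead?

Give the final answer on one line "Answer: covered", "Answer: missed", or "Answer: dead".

no pool input records B7=T
but domain input (g=7, s=3, v=0) does record it -> reachable, so missed

Answer: missed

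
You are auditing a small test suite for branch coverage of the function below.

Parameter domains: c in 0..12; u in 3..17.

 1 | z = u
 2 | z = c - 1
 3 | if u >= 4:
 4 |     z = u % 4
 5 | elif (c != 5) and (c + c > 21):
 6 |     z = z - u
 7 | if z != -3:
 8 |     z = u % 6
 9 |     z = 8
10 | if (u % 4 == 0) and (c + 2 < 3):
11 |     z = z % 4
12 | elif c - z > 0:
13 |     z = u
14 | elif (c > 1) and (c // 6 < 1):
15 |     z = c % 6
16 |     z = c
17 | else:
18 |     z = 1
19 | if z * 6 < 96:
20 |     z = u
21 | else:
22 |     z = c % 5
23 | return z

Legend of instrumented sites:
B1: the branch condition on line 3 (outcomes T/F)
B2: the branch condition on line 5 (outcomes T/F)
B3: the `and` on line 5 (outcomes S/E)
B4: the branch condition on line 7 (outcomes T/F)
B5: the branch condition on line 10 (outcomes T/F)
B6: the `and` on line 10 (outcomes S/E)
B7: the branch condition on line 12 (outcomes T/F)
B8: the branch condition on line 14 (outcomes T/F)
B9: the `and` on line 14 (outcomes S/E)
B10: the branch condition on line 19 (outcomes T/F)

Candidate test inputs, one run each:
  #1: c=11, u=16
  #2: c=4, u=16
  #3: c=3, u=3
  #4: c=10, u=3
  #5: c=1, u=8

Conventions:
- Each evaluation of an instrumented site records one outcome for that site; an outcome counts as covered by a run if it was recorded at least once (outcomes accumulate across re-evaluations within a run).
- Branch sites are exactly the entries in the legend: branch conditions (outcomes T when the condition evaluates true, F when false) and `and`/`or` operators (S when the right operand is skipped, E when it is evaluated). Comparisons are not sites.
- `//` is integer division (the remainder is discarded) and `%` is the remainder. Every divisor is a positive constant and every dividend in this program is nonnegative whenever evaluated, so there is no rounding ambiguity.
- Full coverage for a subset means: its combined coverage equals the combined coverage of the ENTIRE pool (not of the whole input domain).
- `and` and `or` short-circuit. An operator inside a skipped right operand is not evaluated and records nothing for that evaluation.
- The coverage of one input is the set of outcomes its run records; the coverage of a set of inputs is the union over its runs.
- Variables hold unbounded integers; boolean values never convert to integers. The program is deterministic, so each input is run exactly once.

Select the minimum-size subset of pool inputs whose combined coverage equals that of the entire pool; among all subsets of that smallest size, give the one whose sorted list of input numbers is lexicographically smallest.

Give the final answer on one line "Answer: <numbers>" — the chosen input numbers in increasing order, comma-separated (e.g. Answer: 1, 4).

#1 (c=11, u=16) -> covered: B1=T, B4=T, B5=F, B6=E, B7=T, B10=F
#2 (c=4, u=16) -> covered: B1=T, B4=T, B5=F, B6=E, B7=F, B8=T, B9=E, B10=T
#3 (c=3, u=3) -> covered: B1=F, B2=F, B3=E, B4=T, B5=F, B6=S, B7=F, B8=T, B9=E, B10=T
#4 (c=10, u=3) -> covered: B1=F, B2=F, B3=E, B4=T, B5=F, B6=S, B7=T, B10=T
#5 (c=1, u=8) -> covered: B1=T, B4=T, B5=F, B6=E, B7=F, B8=F, B9=S, B10=T
union over all inputs: B1=T, B1=F, B2=F, B3=E, B4=T, B5=F, B6=S, B6=E, B7=T, B7=F, B8=T, B8=F, B9=S, B9=E, B10=T, B10=F (16 outcomes)
no size-1 subset reaches all 16 outcomes (best union: 10/16)
no size-2 subset reaches all 16 outcomes (best union: 14/16)
the canonical winner is {1, 3, 5}: size 3, full 16-outcome coverage, earliest index list among size-3 covers

Answer: 1, 3, 5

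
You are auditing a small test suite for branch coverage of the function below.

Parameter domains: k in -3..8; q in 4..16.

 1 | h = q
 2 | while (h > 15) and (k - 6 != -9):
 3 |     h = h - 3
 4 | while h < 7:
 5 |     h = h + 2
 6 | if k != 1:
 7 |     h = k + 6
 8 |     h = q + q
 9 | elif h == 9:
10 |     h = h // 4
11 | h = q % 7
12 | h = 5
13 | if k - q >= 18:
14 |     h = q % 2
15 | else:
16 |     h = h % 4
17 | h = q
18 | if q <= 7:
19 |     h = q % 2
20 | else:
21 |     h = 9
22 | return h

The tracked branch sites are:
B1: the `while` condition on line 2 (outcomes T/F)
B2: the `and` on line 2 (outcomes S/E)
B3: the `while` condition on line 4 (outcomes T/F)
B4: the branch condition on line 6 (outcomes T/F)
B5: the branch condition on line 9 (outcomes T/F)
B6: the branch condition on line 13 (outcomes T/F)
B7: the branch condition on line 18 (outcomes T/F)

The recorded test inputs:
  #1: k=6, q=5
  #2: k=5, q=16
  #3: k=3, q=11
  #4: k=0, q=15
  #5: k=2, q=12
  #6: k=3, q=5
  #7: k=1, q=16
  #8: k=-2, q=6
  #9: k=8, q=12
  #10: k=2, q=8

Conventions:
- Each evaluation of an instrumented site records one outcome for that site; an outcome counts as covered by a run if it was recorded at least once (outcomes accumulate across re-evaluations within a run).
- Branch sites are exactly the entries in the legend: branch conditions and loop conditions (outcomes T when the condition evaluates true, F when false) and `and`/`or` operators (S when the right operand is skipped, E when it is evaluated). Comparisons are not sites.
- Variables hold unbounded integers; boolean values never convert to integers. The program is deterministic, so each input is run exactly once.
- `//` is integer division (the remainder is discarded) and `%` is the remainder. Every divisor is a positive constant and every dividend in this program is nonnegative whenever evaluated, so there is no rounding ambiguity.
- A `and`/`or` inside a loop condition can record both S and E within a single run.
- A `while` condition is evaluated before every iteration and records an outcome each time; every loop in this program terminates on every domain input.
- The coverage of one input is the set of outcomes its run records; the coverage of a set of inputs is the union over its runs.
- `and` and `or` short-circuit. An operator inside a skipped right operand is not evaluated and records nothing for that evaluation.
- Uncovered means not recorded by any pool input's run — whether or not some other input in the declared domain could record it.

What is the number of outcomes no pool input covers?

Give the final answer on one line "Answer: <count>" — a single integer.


input #1 (k=6, q=5): events B2->S, B1->F, B3->T, B3->F, B4->T, B6->F, B7->T; covers B1=F, B2=S, B3=T, B3=F, B4=T, B6=F, B7=T
input #2 (k=5, q=16): events B2->E, B1->T, B2->S, B1->F, B3->F, B4->T, B6->F, B7->F; covers B1=T, B1=F, B2=S, B2=E, B3=F, B4=T, B6=F, B7=F
input #3 (k=3, q=11): events B2->S, B1->F, B3->F, B4->T, B6->F, B7->F; covers B1=F, B2=S, B3=F, B4=T, B6=F, B7=F
input #4 (k=0, q=15): events B2->S, B1->F, B3->F, B4->T, B6->F, B7->F; covers B1=F, B2=S, B3=F, B4=T, B6=F, B7=F
input #5 (k=2, q=12): events B2->S, B1->F, B3->F, B4->T, B6->F, B7->F; covers B1=F, B2=S, B3=F, B4=T, B6=F, B7=F
input #6 (k=3, q=5): events B2->S, B1->F, B3->T, B3->F, B4->T, B6->F, B7->T; covers B1=F, B2=S, B3=T, B3=F, B4=T, B6=F, B7=T
input #7 (k=1, q=16): events B2->E, B1->T, B2->S, B1->F, B3->F, B4->F, B5->F, B6->F, B7->F; covers B1=T, B1=F, B2=S, B2=E, B3=F, B4=F, B5=F, B6=F, B7=F
input #8 (k=-2, q=6): events B2->S, B1->F, B3->T, B3->F, B4->T, B6->F, B7->T; covers B1=F, B2=S, B3=T, B3=F, B4=T, B6=F, B7=T
input #9 (k=8, q=12): events B2->S, B1->F, B3->F, B4->T, B6->F, B7->F; covers B1=F, B2=S, B3=F, B4=T, B6=F, B7=F
input #10 (k=2, q=8): events B2->S, B1->F, B3->F, B4->T, B6->F, B7->F; covers B1=F, B2=S, B3=F, B4=T, B6=F, B7=F
union over the pool: B1=T, B1=F, B2=S, B2=E, B3=T, B3=F, B4=T, B4=F, B5=F, B6=F, B7=T, B7=F
uncovered (2 of 14): B5=T, B6=T
Answer: 2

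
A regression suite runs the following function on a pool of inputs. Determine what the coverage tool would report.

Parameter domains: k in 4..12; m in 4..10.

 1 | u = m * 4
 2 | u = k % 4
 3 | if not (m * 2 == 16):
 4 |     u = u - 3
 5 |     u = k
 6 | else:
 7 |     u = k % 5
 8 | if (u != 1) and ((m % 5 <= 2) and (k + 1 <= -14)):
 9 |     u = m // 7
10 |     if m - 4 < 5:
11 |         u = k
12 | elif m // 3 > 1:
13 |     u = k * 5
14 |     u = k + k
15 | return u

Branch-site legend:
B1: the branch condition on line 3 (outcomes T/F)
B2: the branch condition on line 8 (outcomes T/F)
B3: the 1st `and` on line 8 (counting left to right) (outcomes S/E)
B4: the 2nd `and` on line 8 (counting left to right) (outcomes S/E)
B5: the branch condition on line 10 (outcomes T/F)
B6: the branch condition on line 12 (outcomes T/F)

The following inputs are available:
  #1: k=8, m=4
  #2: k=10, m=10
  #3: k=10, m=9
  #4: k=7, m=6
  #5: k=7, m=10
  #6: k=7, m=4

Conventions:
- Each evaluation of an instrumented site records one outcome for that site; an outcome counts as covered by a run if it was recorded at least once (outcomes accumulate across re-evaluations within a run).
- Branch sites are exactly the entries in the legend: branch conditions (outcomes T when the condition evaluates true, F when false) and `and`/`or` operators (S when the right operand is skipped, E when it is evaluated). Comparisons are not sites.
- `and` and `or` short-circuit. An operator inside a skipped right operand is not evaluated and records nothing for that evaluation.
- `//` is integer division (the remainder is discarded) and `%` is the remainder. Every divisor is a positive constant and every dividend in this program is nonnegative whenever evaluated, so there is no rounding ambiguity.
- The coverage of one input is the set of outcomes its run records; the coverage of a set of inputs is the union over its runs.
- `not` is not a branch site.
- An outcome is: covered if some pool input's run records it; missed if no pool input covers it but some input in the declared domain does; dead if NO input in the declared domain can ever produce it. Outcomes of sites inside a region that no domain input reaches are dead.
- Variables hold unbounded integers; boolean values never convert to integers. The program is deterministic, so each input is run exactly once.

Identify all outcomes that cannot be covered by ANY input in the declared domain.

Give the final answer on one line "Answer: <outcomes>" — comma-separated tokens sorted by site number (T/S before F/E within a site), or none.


sweeping the full domain (63 inputs) for each outcome:
  B2=T: unreachable across the whole domain -> dead
  B5=T: unreachable across the whole domain -> dead
  B5=F: unreachable across the whole domain -> dead
  reachable outcomes have witnesses, e.g. B1=T (e.g. k=4, m=4), B1=F (e.g. k=4, m=8), B2=F (e.g. k=4, m=4), B3=S (e.g. k=6, m=8)
Answer: B2=T, B5=T, B5=F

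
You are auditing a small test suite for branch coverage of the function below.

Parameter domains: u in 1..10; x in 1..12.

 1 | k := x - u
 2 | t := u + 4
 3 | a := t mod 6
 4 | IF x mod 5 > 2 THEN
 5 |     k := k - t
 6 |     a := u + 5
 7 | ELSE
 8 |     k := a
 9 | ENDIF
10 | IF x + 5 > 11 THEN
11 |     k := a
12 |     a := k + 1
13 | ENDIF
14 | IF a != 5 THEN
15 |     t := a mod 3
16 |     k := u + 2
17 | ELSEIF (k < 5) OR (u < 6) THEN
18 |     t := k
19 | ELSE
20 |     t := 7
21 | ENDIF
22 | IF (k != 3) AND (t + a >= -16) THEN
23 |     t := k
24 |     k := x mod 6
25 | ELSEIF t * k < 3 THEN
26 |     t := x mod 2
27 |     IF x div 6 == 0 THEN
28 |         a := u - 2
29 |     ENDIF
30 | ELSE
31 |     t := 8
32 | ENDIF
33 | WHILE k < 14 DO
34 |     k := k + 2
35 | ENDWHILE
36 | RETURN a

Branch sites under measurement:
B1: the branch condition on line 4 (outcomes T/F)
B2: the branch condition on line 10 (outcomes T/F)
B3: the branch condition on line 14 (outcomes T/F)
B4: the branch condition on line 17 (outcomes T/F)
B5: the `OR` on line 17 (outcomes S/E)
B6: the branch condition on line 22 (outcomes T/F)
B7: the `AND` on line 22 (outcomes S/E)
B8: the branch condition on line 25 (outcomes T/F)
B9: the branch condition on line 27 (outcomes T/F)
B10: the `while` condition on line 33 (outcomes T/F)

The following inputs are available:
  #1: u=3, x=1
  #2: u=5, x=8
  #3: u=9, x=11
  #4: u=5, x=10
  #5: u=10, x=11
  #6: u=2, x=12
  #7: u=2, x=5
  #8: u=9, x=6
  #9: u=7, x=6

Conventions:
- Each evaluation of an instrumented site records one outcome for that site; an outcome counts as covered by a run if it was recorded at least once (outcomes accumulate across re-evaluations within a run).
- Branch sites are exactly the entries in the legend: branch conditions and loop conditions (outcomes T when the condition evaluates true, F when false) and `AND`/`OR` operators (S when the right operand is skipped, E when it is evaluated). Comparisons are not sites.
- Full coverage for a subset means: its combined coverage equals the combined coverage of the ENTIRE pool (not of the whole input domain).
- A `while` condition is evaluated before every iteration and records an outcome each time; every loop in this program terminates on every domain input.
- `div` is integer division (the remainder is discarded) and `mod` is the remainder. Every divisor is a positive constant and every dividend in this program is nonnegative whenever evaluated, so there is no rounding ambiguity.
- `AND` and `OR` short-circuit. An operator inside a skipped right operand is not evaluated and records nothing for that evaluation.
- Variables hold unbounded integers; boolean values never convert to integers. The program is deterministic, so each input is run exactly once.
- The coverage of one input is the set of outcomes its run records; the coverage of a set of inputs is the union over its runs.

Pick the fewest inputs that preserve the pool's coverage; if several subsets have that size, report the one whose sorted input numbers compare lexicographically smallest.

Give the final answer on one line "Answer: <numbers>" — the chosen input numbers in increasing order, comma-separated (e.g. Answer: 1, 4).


#1 (u=3, x=1) -> B1->F, B2->F, B3->T, B7->E, B6->T, B10->T, B10->T, B10->T, B10->T, B10->T, B10->T, B10->T, B10->F; covered: B1=F, B2=F, B3=T, B6=T, B7=E, B10=T, B10=F
#2 (u=5, x=8) -> B1->T, B2->T, B3->T, B7->E, B6->T, B10->T, B10->T, B10->T, B10->T, B10->T, B10->T, B10->F; covered: B1=T, B2=T, B3=T, B6=T, B7=E, B10=T, B10=F
#3 (u=9, x=11) -> B1->F, B2->T, B3->T, B7->E, B6->T, B10->T, B10->T, B10->T, B10->T, B10->T, B10->F; covered: B1=F, B2=T, B3=T, B6=T, B7=E, B10=T, B10=F
#4 (u=5, x=10) -> B1->F, B2->T, B3->T, B7->E, B6->T, B10->T, B10->T, B10->T, B10->T, B10->T, B10->F; covered: B1=F, B2=T, B3=T, B6=T, B7=E, B10=T, B10=F
#5 (u=10, x=11) -> B1->F, B2->T, B3->T, B7->E, B6->T, B10->T, B10->T, B10->T, B10->T, B10->T, B10->F; covered: B1=F, B2=T, B3=T, B6=T, B7=E, B10=T, B10=F
#6 (u=2, x=12) -> B1->F, B2->T, B3->T, B7->E, B6->T, B10->T, B10->T, B10->T, B10->T, B10->T, B10->T, B10->T, B10->F; covered: B1=F, B2=T, B3=T, B6=T, B7=E, B10=T, B10=F
#7 (u=2, x=5) -> B1->F, B2->F, B3->T, B7->E, B6->T, B10->T, B10->T, B10->T, B10->T, B10->T, B10->F; covered: B1=F, B2=F, B3=T, B6=T, B7=E, B10=T, B10=F
#8 (u=9, x=6) -> B1->F, B2->F, B3->T, B7->E, B6->T, B10->T, B10->T, B10->T, B10->T, B10->T, B10->T, B10->T, B10->F; covered: B1=F, B2=F, B3=T, B6=T, B7=E, B10=T, B10=F
#9 (u=7, x=6) -> B1->F, B2->F, B3->F, B5->E, B4->F, B7->E, B6->T, B10->T, B10->T, B10->T, B10->T, B10->T, B10->T, B10->T, ...; covered: B1=F, B2=F, B3=F, B4=F, B5=E, B6=T, B7=E, B10=T, B10=F
together the pool reaches 12 outcomes: B1=T, B1=F, B2=T, B2=F, B3=T, B3=F, B4=F, B5=E, B6=T, B7=E, B10=T, B10=F
size 1 is not enough: best union over all size-1 subsets is 9/12
size 2: inputs {2, 9} cover all 12 outcomes, and no lexicographically smaller subset of this size does
Answer: 2, 9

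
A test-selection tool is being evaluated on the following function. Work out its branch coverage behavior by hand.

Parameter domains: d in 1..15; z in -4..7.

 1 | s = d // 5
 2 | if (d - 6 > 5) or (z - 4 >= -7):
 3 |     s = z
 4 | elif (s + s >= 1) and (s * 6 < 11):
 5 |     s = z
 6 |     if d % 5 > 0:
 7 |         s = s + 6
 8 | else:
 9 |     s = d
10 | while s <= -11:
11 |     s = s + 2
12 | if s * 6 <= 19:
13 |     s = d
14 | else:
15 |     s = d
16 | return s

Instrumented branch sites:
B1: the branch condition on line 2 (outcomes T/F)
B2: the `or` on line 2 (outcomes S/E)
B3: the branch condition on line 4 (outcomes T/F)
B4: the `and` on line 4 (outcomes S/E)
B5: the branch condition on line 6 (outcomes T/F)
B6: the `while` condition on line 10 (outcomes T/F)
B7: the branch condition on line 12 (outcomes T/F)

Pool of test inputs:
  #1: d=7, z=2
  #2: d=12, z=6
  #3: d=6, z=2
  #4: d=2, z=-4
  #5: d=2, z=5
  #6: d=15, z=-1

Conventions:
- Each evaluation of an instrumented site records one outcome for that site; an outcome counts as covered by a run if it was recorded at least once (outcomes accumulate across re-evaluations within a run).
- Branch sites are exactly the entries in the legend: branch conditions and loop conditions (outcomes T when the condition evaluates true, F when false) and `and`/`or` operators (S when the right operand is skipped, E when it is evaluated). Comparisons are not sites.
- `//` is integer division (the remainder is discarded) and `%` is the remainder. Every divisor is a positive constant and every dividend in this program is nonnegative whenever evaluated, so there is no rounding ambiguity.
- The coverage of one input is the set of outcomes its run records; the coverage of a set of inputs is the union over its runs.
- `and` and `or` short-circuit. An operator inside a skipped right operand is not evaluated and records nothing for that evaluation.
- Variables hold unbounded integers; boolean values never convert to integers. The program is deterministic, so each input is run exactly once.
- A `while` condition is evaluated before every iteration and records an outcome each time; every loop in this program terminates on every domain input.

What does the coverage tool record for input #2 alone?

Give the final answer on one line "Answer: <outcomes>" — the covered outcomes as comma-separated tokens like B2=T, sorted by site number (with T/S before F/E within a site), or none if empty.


Tracing the run of input #2 (d=12, z=6):
  B2->S, B1->T, B6->F, B7->F
as a set, this run covers: B1=T, B2=S, B6=F, B7=F
Answer: B1=T, B2=S, B6=F, B7=F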